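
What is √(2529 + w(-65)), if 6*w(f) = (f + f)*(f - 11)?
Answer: √37581/3 ≈ 64.619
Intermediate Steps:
w(f) = f*(-11 + f)/3 (w(f) = ((f + f)*(f - 11))/6 = ((2*f)*(-11 + f))/6 = (2*f*(-11 + f))/6 = f*(-11 + f)/3)
√(2529 + w(-65)) = √(2529 + (⅓)*(-65)*(-11 - 65)) = √(2529 + (⅓)*(-65)*(-76)) = √(2529 + 4940/3) = √(12527/3) = √37581/3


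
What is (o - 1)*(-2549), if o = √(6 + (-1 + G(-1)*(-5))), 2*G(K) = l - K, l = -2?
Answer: 2549 - 2549*√30/2 ≈ -4431.7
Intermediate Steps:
G(K) = -1 - K/2 (G(K) = (-2 - K)/2 = -1 - K/2)
o = √30/2 (o = √(6 + (-1 + (-1 - ½*(-1))*(-5))) = √(6 + (-1 + (-1 + ½)*(-5))) = √(6 + (-1 - ½*(-5))) = √(6 + (-1 + 5/2)) = √(6 + 3/2) = √(15/2) = √30/2 ≈ 2.7386)
(o - 1)*(-2549) = (√30/2 - 1)*(-2549) = (-1 + √30/2)*(-2549) = 2549 - 2549*√30/2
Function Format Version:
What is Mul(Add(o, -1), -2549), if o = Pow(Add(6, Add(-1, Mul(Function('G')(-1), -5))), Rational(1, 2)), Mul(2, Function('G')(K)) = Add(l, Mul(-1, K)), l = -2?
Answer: Add(2549, Mul(Rational(-2549, 2), Pow(30, Rational(1, 2)))) ≈ -4431.7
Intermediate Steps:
Function('G')(K) = Add(-1, Mul(Rational(-1, 2), K)) (Function('G')(K) = Mul(Rational(1, 2), Add(-2, Mul(-1, K))) = Add(-1, Mul(Rational(-1, 2), K)))
o = Mul(Rational(1, 2), Pow(30, Rational(1, 2))) (o = Pow(Add(6, Add(-1, Mul(Add(-1, Mul(Rational(-1, 2), -1)), -5))), Rational(1, 2)) = Pow(Add(6, Add(-1, Mul(Add(-1, Rational(1, 2)), -5))), Rational(1, 2)) = Pow(Add(6, Add(-1, Mul(Rational(-1, 2), -5))), Rational(1, 2)) = Pow(Add(6, Add(-1, Rational(5, 2))), Rational(1, 2)) = Pow(Add(6, Rational(3, 2)), Rational(1, 2)) = Pow(Rational(15, 2), Rational(1, 2)) = Mul(Rational(1, 2), Pow(30, Rational(1, 2))) ≈ 2.7386)
Mul(Add(o, -1), -2549) = Mul(Add(Mul(Rational(1, 2), Pow(30, Rational(1, 2))), -1), -2549) = Mul(Add(-1, Mul(Rational(1, 2), Pow(30, Rational(1, 2)))), -2549) = Add(2549, Mul(Rational(-2549, 2), Pow(30, Rational(1, 2))))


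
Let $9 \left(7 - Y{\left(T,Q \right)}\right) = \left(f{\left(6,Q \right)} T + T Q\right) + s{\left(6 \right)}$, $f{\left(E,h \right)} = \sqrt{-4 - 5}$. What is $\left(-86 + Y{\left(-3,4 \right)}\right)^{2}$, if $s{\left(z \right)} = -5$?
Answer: $\frac{481555}{81} - \frac{1388 i}{9} \approx 5945.1 - 154.22 i$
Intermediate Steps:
$f{\left(E,h \right)} = 3 i$ ($f{\left(E,h \right)} = \sqrt{-9} = 3 i$)
$Y{\left(T,Q \right)} = \frac{68}{9} - \frac{i T}{3} - \frac{Q T}{9}$ ($Y{\left(T,Q \right)} = 7 - \frac{\left(3 i T + T Q\right) - 5}{9} = 7 - \frac{\left(3 i T + Q T\right) - 5}{9} = 7 - \frac{\left(Q T + 3 i T\right) - 5}{9} = 7 - \frac{-5 + Q T + 3 i T}{9} = 7 - \left(- \frac{5}{9} + \frac{i T}{3} + \frac{Q T}{9}\right) = \frac{68}{9} - \frac{i T}{3} - \frac{Q T}{9}$)
$\left(-86 + Y{\left(-3,4 \right)}\right)^{2} = \left(-86 - \left(- \frac{68}{9} - \frac{4}{3} + \frac{1}{3} i \left(-3\right)\right)\right)^{2} = \left(-86 + \left(\frac{68}{9} + i + \frac{4}{3}\right)\right)^{2} = \left(-86 + \left(\frac{80}{9} + i\right)\right)^{2} = \left(- \frac{694}{9} + i\right)^{2}$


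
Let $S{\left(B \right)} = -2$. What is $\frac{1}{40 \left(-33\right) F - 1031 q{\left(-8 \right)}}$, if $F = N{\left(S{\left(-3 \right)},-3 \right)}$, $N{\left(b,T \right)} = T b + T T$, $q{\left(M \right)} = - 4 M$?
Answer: $- \frac{1}{52792} \approx -1.8942 \cdot 10^{-5}$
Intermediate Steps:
$N{\left(b,T \right)} = T^{2} + T b$ ($N{\left(b,T \right)} = T b + T^{2} = T^{2} + T b$)
$F = 15$ ($F = - 3 \left(-3 - 2\right) = \left(-3\right) \left(-5\right) = 15$)
$\frac{1}{40 \left(-33\right) F - 1031 q{\left(-8 \right)}} = \frac{1}{40 \left(-33\right) 15 - 1031 \left(\left(-4\right) \left(-8\right)\right)} = \frac{1}{\left(-1320\right) 15 - 32992} = \frac{1}{-19800 - 32992} = \frac{1}{-52792} = - \frac{1}{52792}$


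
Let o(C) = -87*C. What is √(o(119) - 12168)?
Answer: I*√22521 ≈ 150.07*I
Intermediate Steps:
√(o(119) - 12168) = √(-87*119 - 12168) = √(-10353 - 12168) = √(-22521) = I*√22521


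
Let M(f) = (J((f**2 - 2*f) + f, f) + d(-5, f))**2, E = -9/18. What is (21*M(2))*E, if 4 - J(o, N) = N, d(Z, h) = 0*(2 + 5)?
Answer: -42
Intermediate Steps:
d(Z, h) = 0 (d(Z, h) = 0*7 = 0)
J(o, N) = 4 - N
E = -1/2 (E = -9*1/18 = -1/2 ≈ -0.50000)
M(f) = (4 - f)**2 (M(f) = ((4 - f) + 0)**2 = (4 - f)**2)
(21*M(2))*E = (21*(-4 + 2)**2)*(-1/2) = (21*(-2)**2)*(-1/2) = (21*4)*(-1/2) = 84*(-1/2) = -42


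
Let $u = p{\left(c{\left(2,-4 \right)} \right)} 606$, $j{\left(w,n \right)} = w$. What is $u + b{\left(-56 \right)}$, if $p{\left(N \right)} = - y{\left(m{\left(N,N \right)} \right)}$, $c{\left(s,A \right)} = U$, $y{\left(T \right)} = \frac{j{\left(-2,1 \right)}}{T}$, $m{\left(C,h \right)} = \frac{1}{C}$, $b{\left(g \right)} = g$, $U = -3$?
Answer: $-3692$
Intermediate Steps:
$y{\left(T \right)} = - \frac{2}{T}$
$c{\left(s,A \right)} = -3$
$p{\left(N \right)} = 2 N$ ($p{\left(N \right)} = - \frac{-2}{\frac{1}{N}} = - \left(-2\right) N = 2 N$)
$u = -3636$ ($u = 2 \left(-3\right) 606 = \left(-6\right) 606 = -3636$)
$u + b{\left(-56 \right)} = -3636 - 56 = -3692$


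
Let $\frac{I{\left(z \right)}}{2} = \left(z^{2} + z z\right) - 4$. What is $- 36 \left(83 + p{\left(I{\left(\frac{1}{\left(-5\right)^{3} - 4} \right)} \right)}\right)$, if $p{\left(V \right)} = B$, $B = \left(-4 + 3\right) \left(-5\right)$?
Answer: $-3168$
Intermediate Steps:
$B = 5$ ($B = \left(-1\right) \left(-5\right) = 5$)
$I{\left(z \right)} = -8 + 4 z^{2}$ ($I{\left(z \right)} = 2 \left(\left(z^{2} + z z\right) - 4\right) = 2 \left(\left(z^{2} + z^{2}\right) - 4\right) = 2 \left(2 z^{2} - 4\right) = 2 \left(-4 + 2 z^{2}\right) = -8 + 4 z^{2}$)
$p{\left(V \right)} = 5$
$- 36 \left(83 + p{\left(I{\left(\frac{1}{\left(-5\right)^{3} - 4} \right)} \right)}\right) = - 36 \left(83 + 5\right) = \left(-36\right) 88 = -3168$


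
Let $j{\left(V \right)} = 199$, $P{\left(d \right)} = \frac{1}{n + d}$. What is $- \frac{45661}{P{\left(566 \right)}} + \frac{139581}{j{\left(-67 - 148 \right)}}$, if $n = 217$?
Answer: $- \frac{7114620456}{199} \approx -3.5752 \cdot 10^{7}$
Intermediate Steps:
$P{\left(d \right)} = \frac{1}{217 + d}$
$- \frac{45661}{P{\left(566 \right)}} + \frac{139581}{j{\left(-67 - 148 \right)}} = - \frac{45661}{\frac{1}{217 + 566}} + \frac{139581}{199} = - \frac{45661}{\frac{1}{783}} + 139581 \cdot \frac{1}{199} = - 45661 \frac{1}{\frac{1}{783}} + \frac{139581}{199} = \left(-45661\right) 783 + \frac{139581}{199} = -35752563 + \frac{139581}{199} = - \frac{7114620456}{199}$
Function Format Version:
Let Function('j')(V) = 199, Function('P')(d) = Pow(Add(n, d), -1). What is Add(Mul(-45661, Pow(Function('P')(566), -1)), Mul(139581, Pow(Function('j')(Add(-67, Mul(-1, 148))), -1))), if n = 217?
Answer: Rational(-7114620456, 199) ≈ -3.5752e+7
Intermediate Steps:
Function('P')(d) = Pow(Add(217, d), -1)
Add(Mul(-45661, Pow(Function('P')(566), -1)), Mul(139581, Pow(Function('j')(Add(-67, Mul(-1, 148))), -1))) = Add(Mul(-45661, Pow(Pow(Add(217, 566), -1), -1)), Mul(139581, Pow(199, -1))) = Add(Mul(-45661, Pow(Pow(783, -1), -1)), Mul(139581, Rational(1, 199))) = Add(Mul(-45661, Pow(Rational(1, 783), -1)), Rational(139581, 199)) = Add(Mul(-45661, 783), Rational(139581, 199)) = Add(-35752563, Rational(139581, 199)) = Rational(-7114620456, 199)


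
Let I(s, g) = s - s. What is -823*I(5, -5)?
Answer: 0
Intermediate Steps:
I(s, g) = 0
-823*I(5, -5) = -823*0 = 0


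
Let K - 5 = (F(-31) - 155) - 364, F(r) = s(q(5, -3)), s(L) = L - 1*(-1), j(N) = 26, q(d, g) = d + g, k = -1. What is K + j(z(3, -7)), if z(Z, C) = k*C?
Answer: -485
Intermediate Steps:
z(Z, C) = -C
s(L) = 1 + L (s(L) = L + 1 = 1 + L)
F(r) = 3 (F(r) = 1 + (5 - 3) = 1 + 2 = 3)
K = -511 (K = 5 + ((3 - 155) - 364) = 5 + (-152 - 364) = 5 - 516 = -511)
K + j(z(3, -7)) = -511 + 26 = -485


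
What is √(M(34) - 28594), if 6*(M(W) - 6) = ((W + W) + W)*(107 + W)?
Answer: I*√26191 ≈ 161.84*I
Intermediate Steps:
M(W) = 6 + W*(107 + W)/2 (M(W) = 6 + (((W + W) + W)*(107 + W))/6 = 6 + ((2*W + W)*(107 + W))/6 = 6 + ((3*W)*(107 + W))/6 = 6 + (3*W*(107 + W))/6 = 6 + W*(107 + W)/2)
√(M(34) - 28594) = √((6 + (½)*34² + (107/2)*34) - 28594) = √((6 + (½)*1156 + 1819) - 28594) = √((6 + 578 + 1819) - 28594) = √(2403 - 28594) = √(-26191) = I*√26191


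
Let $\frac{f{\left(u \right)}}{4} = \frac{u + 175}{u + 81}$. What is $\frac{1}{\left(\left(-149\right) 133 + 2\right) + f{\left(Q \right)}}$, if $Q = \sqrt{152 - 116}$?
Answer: $- \frac{87}{1723181} \approx -5.0488 \cdot 10^{-5}$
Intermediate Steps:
$Q = 6$ ($Q = \sqrt{36} = 6$)
$f{\left(u \right)} = \frac{4 \left(175 + u\right)}{81 + u}$ ($f{\left(u \right)} = 4 \frac{u + 175}{u + 81} = 4 \frac{175 + u}{81 + u} = \frac{4 \left(175 + u\right)}{81 + u}$)
$\frac{1}{\left(\left(-149\right) 133 + 2\right) + f{\left(Q \right)}} = \frac{1}{\left(\left(-149\right) 133 + 2\right) + \frac{4 \left(175 + 6\right)}{81 + 6}} = \frac{1}{\left(-19817 + 2\right) + 4 \cdot \frac{1}{87} \cdot 181} = \frac{1}{-19815 + 4 \cdot \frac{1}{87} \cdot 181} = \frac{1}{-19815 + \frac{724}{87}} = \frac{1}{- \frac{1723181}{87}} = - \frac{87}{1723181}$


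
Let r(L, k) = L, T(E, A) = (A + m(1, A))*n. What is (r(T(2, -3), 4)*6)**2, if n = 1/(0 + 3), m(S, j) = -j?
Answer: 0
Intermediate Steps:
n = 1/3 ≈ 0.33333
T(E, A) = 0 (T(E, A) = (A - A)*(1/3) = 0*(1/3) = 0)
(r(T(2, -3), 4)*6)**2 = (0*6)**2 = 0**2 = 0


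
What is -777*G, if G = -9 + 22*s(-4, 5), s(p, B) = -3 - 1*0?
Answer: 58275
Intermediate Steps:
s(p, B) = -3 (s(p, B) = -3 + 0 = -3)
G = -75 (G = -9 + 22*(-3) = -9 - 66 = -75)
-777*G = -777*(-75) = 58275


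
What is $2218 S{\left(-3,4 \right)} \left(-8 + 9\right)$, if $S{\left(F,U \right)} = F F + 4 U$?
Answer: $55450$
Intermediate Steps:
$S{\left(F,U \right)} = F^{2} + 4 U$
$2218 S{\left(-3,4 \right)} \left(-8 + 9\right) = 2218 \left(\left(-3\right)^{2} + 4 \cdot 4\right) \left(-8 + 9\right) = 2218 \left(9 + 16\right) 1 = 2218 \cdot 25 \cdot 1 = 2218 \cdot 25 = 55450$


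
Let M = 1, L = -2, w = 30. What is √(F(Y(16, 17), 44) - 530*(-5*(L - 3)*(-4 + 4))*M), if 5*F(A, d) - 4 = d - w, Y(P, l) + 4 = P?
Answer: 3*√10/5 ≈ 1.8974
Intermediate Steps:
Y(P, l) = -4 + P
F(A, d) = -26/5 + d/5 (F(A, d) = ⅘ + (d - 1*30)/5 = ⅘ + (d - 30)/5 = ⅘ + (-30 + d)/5 = ⅘ + (-6 + d/5) = -26/5 + d/5)
√(F(Y(16, 17), 44) - 530*(-5*(L - 3)*(-4 + 4))*M) = √((-26/5 + (⅕)*44) - 530*(-5*(-2 - 3)*(-4 + 4))) = √((-26/5 + 44/5) - 530*(-(-25)*0)) = √(18/5 - 530*(-5*0)) = √(18/5 - 0) = √(18/5 - 530*0) = √(18/5 + 0) = √(18/5) = 3*√10/5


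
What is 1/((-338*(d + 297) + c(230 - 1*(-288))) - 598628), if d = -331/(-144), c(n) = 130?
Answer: -72/50375587 ≈ -1.4293e-6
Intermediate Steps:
d = 331/144 (d = -331*(-1/144) = 331/144 ≈ 2.2986)
1/((-338*(d + 297) + c(230 - 1*(-288))) - 598628) = 1/((-338*(331/144 + 297) + 130) - 598628) = 1/((-338*43099/144 + 130) - 598628) = 1/((-7283731/72 + 130) - 598628) = 1/(-7274371/72 - 598628) = 1/(-50375587/72) = -72/50375587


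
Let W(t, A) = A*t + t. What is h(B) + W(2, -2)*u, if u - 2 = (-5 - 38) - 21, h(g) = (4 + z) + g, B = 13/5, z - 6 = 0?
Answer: 683/5 ≈ 136.60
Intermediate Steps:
z = 6 (z = 6 + 0 = 6)
B = 13/5 (B = 13*(⅕) = 13/5 ≈ 2.6000)
W(t, A) = t + A*t
h(g) = 10 + g (h(g) = (4 + 6) + g = 10 + g)
u = -62 (u = 2 + ((-5 - 38) - 21) = 2 + (-43 - 21) = 2 - 64 = -62)
h(B) + W(2, -2)*u = (10 + 13/5) + (2*(1 - 2))*(-62) = 63/5 + (2*(-1))*(-62) = 63/5 - 2*(-62) = 63/5 + 124 = 683/5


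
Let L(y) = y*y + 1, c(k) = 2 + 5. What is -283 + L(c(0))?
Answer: -233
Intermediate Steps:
c(k) = 7
L(y) = 1 + y² (L(y) = y² + 1 = 1 + y²)
-283 + L(c(0)) = -283 + (1 + 7²) = -283 + (1 + 49) = -283 + 50 = -233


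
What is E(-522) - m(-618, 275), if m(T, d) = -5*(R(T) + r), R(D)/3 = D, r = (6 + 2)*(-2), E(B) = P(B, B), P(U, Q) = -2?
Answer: -9352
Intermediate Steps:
E(B) = -2
r = -16 (r = 8*(-2) = -16)
R(D) = 3*D
m(T, d) = 80 - 15*T (m(T, d) = -5*(3*T - 16) = -5*(-16 + 3*T) = 80 - 15*T)
E(-522) - m(-618, 275) = -2 - (80 - 15*(-618)) = -2 - (80 + 9270) = -2 - 1*9350 = -2 - 9350 = -9352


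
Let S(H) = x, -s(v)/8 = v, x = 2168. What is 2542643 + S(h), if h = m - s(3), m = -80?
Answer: 2544811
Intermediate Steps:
s(v) = -8*v
h = -56 (h = -80 - (-8)*3 = -80 - 1*(-24) = -80 + 24 = -56)
S(H) = 2168
2542643 + S(h) = 2542643 + 2168 = 2544811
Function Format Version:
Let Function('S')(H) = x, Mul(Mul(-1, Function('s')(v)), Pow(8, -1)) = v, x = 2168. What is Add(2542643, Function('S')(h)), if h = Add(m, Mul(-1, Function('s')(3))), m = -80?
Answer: 2544811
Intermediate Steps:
Function('s')(v) = Mul(-8, v)
h = -56 (h = Add(-80, Mul(-1, Mul(-8, 3))) = Add(-80, Mul(-1, -24)) = Add(-80, 24) = -56)
Function('S')(H) = 2168
Add(2542643, Function('S')(h)) = Add(2542643, 2168) = 2544811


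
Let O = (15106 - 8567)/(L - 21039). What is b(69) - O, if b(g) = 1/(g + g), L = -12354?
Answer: 103975/512026 ≈ 0.20307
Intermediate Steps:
O = -6539/33393 (O = (15106 - 8567)/(-12354 - 21039) = 6539/(-33393) = 6539*(-1/33393) = -6539/33393 ≈ -0.19582)
b(g) = 1/(2*g)
b(69) - O = (1/2)/69 - 1*(-6539/33393) = (1/2)*(1/69) + 6539/33393 = 1/138 + 6539/33393 = 103975/512026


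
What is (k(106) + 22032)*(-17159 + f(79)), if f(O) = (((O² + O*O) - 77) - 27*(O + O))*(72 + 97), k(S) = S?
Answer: 30070753816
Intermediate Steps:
f(O) = -13013 - 9126*O + 338*O² (f(O) = (((O² + O²) - 77) - 54*O)*169 = ((2*O² - 77) - 54*O)*169 = ((-77 + 2*O²) - 54*O)*169 = (-77 - 54*O + 2*O²)*169 = -13013 - 9126*O + 338*O²)
(k(106) + 22032)*(-17159 + f(79)) = (106 + 22032)*(-17159 + (-13013 - 9126*79 + 338*79²)) = 22138*(-17159 + (-13013 - 720954 + 338*6241)) = 22138*(-17159 + (-13013 - 720954 + 2109458)) = 22138*(-17159 + 1375491) = 22138*1358332 = 30070753816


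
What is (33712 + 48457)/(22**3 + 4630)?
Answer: 82169/15278 ≈ 5.3783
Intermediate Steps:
(33712 + 48457)/(22**3 + 4630) = 82169/(10648 + 4630) = 82169/15278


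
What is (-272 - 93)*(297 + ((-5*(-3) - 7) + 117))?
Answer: -154030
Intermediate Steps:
(-272 - 93)*(297 + ((-5*(-3) - 7) + 117)) = -365*(297 + ((15 - 7) + 117)) = -365*(297 + (8 + 117)) = -365*(297 + 125) = -365*422 = -154030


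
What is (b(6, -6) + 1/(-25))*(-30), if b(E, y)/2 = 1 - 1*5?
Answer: 1206/5 ≈ 241.20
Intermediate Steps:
b(E, y) = -8 (b(E, y) = 2*(1 - 1*5) = 2*(1 - 5) = 2*(-4) = -8)
(b(6, -6) + 1/(-25))*(-30) = (-8 + 1/(-25))*(-30) = (-8 - 1/25)*(-30) = -201/25*(-30) = 1206/5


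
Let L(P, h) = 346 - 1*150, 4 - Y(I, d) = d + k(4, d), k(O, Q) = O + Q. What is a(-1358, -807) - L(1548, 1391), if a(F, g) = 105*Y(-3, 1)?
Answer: -406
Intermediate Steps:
Y(I, d) = -2*d (Y(I, d) = 4 - (d + (4 + d)) = 4 - (4 + 2*d) = 4 + (-4 - 2*d) = -2*d)
L(P, h) = 196 (L(P, h) = 346 - 150 = 196)
a(F, g) = -210 (a(F, g) = 105*(-2*1) = 105*(-2) = -210)
a(-1358, -807) - L(1548, 1391) = -210 - 1*196 = -210 - 196 = -406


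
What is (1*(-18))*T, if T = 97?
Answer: -1746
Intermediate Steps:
(1*(-18))*T = (1*(-18))*97 = -18*97 = -1746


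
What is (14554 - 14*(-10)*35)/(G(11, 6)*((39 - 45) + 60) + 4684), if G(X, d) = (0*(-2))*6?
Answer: 9727/2342 ≈ 4.1533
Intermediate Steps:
G(X, d) = 0 (G(X, d) = 0*6 = 0)
(14554 - 14*(-10)*35)/(G(11, 6)*((39 - 45) + 60) + 4684) = (14554 - 14*(-10)*35)/(0*((39 - 45) + 60) + 4684) = (14554 + 140*35)/(0*(-6 + 60) + 4684) = (14554 + 4900)/(0*54 + 4684) = 19454/(0 + 4684) = 19454/4684 = 19454*(1/4684) = 9727/2342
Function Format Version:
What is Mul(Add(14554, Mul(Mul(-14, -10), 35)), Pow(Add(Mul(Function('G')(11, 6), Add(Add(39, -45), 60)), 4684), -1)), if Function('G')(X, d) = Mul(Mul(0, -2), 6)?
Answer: Rational(9727, 2342) ≈ 4.1533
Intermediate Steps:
Function('G')(X, d) = 0 (Function('G')(X, d) = Mul(0, 6) = 0)
Mul(Add(14554, Mul(Mul(-14, -10), 35)), Pow(Add(Mul(Function('G')(11, 6), Add(Add(39, -45), 60)), 4684), -1)) = Mul(Add(14554, Mul(Mul(-14, -10), 35)), Pow(Add(Mul(0, Add(Add(39, -45), 60)), 4684), -1)) = Mul(Add(14554, Mul(140, 35)), Pow(Add(Mul(0, Add(-6, 60)), 4684), -1)) = Mul(Add(14554, 4900), Pow(Add(Mul(0, 54), 4684), -1)) = Mul(19454, Pow(Add(0, 4684), -1)) = Mul(19454, Pow(4684, -1)) = Mul(19454, Rational(1, 4684)) = Rational(9727, 2342)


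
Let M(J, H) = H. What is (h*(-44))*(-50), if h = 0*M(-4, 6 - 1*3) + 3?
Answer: 6600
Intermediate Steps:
h = 3 (h = 0*(6 - 1*3) + 3 = 0*(6 - 3) + 3 = 0*3 + 3 = 0 + 3 = 3)
(h*(-44))*(-50) = (3*(-44))*(-50) = -132*(-50) = 6600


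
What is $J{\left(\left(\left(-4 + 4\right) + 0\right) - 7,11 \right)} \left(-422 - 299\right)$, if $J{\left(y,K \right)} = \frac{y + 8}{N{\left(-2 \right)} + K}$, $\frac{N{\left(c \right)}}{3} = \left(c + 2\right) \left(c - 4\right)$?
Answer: $- \frac{721}{11} \approx -65.545$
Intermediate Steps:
$N{\left(c \right)} = 3 \left(-4 + c\right) \left(2 + c\right)$ ($N{\left(c \right)} = 3 \left(c + 2\right) \left(c - 4\right) = 3 \left(2 + c\right) \left(-4 + c\right) = 3 \left(-4 + c\right) \left(2 + c\right)$)
$J{\left(y,K \right)} = \frac{8 + y}{K}$ ($J{\left(y,K \right)} = \frac{y + 8}{\left(-24 - -12 + 3 \left(-2\right)^{2}\right) + K} = \frac{8 + y}{\left(-24 + 12 + 3 \cdot 4\right) + K} = \frac{8 + y}{\left(-24 + 12 + 12\right) + K} = \frac{8 + y}{0 + K} = \frac{8 + y}{K}$)
$J{\left(\left(\left(-4 + 4\right) + 0\right) - 7,11 \right)} \left(-422 - 299\right) = \frac{8 + \left(\left(\left(-4 + 4\right) + 0\right) - 7\right)}{11} \left(-422 - 299\right) = \frac{8 + \left(\left(0 + 0\right) - 7\right)}{11} \left(-721\right) = \frac{8 + \left(0 - 7\right)}{11} \left(-721\right) = \frac{8 - 7}{11} \left(-721\right) = \frac{1}{11} \cdot 1 \left(-721\right) = \frac{1}{11} \left(-721\right) = - \frac{721}{11}$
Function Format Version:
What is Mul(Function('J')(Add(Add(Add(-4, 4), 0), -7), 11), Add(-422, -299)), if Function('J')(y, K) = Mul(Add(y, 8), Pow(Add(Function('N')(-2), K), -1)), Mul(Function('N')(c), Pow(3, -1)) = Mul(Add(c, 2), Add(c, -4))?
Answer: Rational(-721, 11) ≈ -65.545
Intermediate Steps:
Function('N')(c) = Mul(3, Add(-4, c), Add(2, c)) (Function('N')(c) = Mul(3, Mul(Add(c, 2), Add(c, -4))) = Mul(3, Mul(Add(2, c), Add(-4, c))) = Mul(3, Mul(Add(-4, c), Add(2, c))) = Mul(3, Add(-4, c), Add(2, c)))
Function('J')(y, K) = Mul(Pow(K, -1), Add(8, y)) (Function('J')(y, K) = Mul(Add(y, 8), Pow(Add(Add(-24, Mul(-6, -2), Mul(3, Pow(-2, 2))), K), -1)) = Mul(Add(8, y), Pow(Add(Add(-24, 12, Mul(3, 4)), K), -1)) = Mul(Add(8, y), Pow(Add(Add(-24, 12, 12), K), -1)) = Mul(Add(8, y), Pow(Add(0, K), -1)) = Mul(Add(8, y), Pow(K, -1)) = Mul(Pow(K, -1), Add(8, y)))
Mul(Function('J')(Add(Add(Add(-4, 4), 0), -7), 11), Add(-422, -299)) = Mul(Mul(Pow(11, -1), Add(8, Add(Add(Add(-4, 4), 0), -7))), Add(-422, -299)) = Mul(Mul(Rational(1, 11), Add(8, Add(Add(0, 0), -7))), -721) = Mul(Mul(Rational(1, 11), Add(8, Add(0, -7))), -721) = Mul(Mul(Rational(1, 11), Add(8, -7)), -721) = Mul(Mul(Rational(1, 11), 1), -721) = Mul(Rational(1, 11), -721) = Rational(-721, 11)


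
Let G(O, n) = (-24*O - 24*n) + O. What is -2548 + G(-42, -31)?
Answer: -838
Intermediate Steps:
G(O, n) = -24*n - 23*O
-2548 + G(-42, -31) = -2548 + (-24*(-31) - 23*(-42)) = -2548 + (744 + 966) = -2548 + 1710 = -838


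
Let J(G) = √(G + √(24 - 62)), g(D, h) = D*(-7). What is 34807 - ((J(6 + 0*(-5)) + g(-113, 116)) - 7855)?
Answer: 41871 - √(6 + I*√38) ≈ 41868.0 - 1.1407*I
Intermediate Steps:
g(D, h) = -7*D
J(G) = √(G + I*√38) (J(G) = √(G + √(-38)) = √(G + I*√38))
34807 - ((J(6 + 0*(-5)) + g(-113, 116)) - 7855) = 34807 - ((√((6 + 0*(-5)) + I*√38) - 7*(-113)) - 7855) = 34807 - ((√((6 + 0) + I*√38) + 791) - 7855) = 34807 - ((√(6 + I*√38) + 791) - 7855) = 34807 - ((791 + √(6 + I*√38)) - 7855) = 34807 - (-7064 + √(6 + I*√38)) = 34807 + (7064 - √(6 + I*√38)) = 41871 - √(6 + I*√38)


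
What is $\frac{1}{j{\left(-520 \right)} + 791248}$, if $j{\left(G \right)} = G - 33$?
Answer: $\frac{1}{790695} \approx 1.2647 \cdot 10^{-6}$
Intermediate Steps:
$j{\left(G \right)} = -33 + G$ ($j{\left(G \right)} = G - 33 = -33 + G$)
$\frac{1}{j{\left(-520 \right)} + 791248} = \frac{1}{\left(-33 - 520\right) + 791248} = \frac{1}{-553 + 791248} = \frac{1}{790695}$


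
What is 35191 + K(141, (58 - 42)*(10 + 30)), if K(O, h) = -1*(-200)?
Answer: 35391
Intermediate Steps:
K(O, h) = 200
35191 + K(141, (58 - 42)*(10 + 30)) = 35191 + 200 = 35391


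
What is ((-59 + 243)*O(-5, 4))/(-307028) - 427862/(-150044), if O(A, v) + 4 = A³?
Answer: 16865882315/5758463654 ≈ 2.9289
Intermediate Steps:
O(A, v) = -4 + A³
((-59 + 243)*O(-5, 4))/(-307028) - 427862/(-150044) = ((-59 + 243)*(-4 + (-5)³))/(-307028) - 427862/(-150044) = (184*(-4 - 125))*(-1/307028) - 427862*(-1/150044) = (184*(-129))*(-1/307028) + 213931/75022 = -23736*(-1/307028) + 213931/75022 = 5934/76757 + 213931/75022 = 16865882315/5758463654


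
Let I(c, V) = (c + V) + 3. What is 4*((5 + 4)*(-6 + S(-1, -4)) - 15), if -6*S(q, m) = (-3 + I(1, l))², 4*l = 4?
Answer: -300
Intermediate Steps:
l = 1 (l = (¼)*4 = 1)
I(c, V) = 3 + V + c (I(c, V) = (V + c) + 3 = 3 + V + c)
S(q, m) = -⅔ (S(q, m) = -(-3 + (3 + 1 + 1))²/6 = -(-3 + 5)²/6 = -⅙*2² = -⅙*4 = -⅔)
4*((5 + 4)*(-6 + S(-1, -4)) - 15) = 4*((5 + 4)*(-6 - ⅔) - 15) = 4*(9*(-20/3) - 15) = 4*(-60 - 15) = 4*(-75) = -300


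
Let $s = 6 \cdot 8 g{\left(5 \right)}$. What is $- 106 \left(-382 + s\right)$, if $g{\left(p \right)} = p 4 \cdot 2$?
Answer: $-163028$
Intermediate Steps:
$g{\left(p \right)} = 8 p$ ($g{\left(p \right)} = 4 p 2 = 8 p$)
$s = 1920$ ($s = 6 \cdot 8 \cdot 8 \cdot 5 = 48 \cdot 40 = 1920$)
$- 106 \left(-382 + s\right) = - 106 \left(-382 + 1920\right) = \left(-106\right) 1538 = -163028$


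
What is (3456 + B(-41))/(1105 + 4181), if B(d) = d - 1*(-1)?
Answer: 1708/2643 ≈ 0.64624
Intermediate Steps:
B(d) = 1 + d (B(d) = d + 1 = 1 + d)
(3456 + B(-41))/(1105 + 4181) = (3456 + (1 - 41))/(1105 + 4181) = (3456 - 40)/5286 = 3416*(1/5286) = 1708/2643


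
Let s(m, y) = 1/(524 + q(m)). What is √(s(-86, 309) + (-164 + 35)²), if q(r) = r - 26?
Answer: √706177579/206 ≈ 129.00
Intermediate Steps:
q(r) = -26 + r
s(m, y) = 1/(498 + m) (s(m, y) = 1/(524 + (-26 + m)) = 1/(498 + m))
√(s(-86, 309) + (-164 + 35)²) = √(1/(498 - 86) + (-164 + 35)²) = √(1/412 + (-129)²) = √(1/412 + 16641) = √(6856093/412) = √706177579/206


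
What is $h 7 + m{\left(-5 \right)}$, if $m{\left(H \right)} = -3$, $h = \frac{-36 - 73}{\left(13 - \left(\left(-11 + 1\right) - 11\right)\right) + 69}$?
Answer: $- \frac{1072}{103} \approx -10.408$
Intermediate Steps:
$h = - \frac{109}{103}$ ($h = - \frac{109}{\left(13 - \left(-10 - 11\right)\right) + 69} = - \frac{109}{\left(13 - -21\right) + 69} = - \frac{109}{\left(13 + 21\right) + 69} = - \frac{109}{34 + 69} = - \frac{109}{103} \approx -1.0583$)
$h 7 + m{\left(-5 \right)} = \left(- \frac{109}{103}\right) 7 - 3 = - \frac{763}{103} - 3 = - \frac{1072}{103}$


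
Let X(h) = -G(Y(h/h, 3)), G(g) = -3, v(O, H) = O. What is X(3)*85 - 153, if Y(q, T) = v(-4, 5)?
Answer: 102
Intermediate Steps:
Y(q, T) = -4
X(h) = 3 (X(h) = -1*(-3) = 3)
X(3)*85 - 153 = 3*85 - 153 = 255 - 153 = 102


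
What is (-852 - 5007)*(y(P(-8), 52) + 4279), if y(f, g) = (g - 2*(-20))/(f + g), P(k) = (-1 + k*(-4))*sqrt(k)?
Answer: 5859*(-132649*sqrt(2) + 111300*I)/(-26*I + 31*sqrt(2)) ≈ -2.5073e+7 + 4548.0*I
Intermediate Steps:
P(k) = sqrt(k)*(-1 - 4*k) (P(k) = (-1 - 4*k)*sqrt(k) = sqrt(k)*(-1 - 4*k))
y(f, g) = (40 + g)/(f + g) (y(f, g) = (g + 40)/(f + g) = (40 + g)/(f + g))
(-852 - 5007)*(y(P(-8), 52) + 4279) = (-852 - 5007)*((40 + 52)/(sqrt(-8)*(-1 - 4*(-8)) + 52) + 4279) = -5859*(92/((2*I*sqrt(2))*(-1 + 32) + 52) + 4279) = -5859*(92/((2*I*sqrt(2))*31 + 52) + 4279) = -5859*(92/(62*I*sqrt(2) + 52) + 4279) = -5859*(92/(52 + 62*I*sqrt(2)) + 4279) = -5859*(4279 + 92/(52 + 62*I*sqrt(2))) = -25070661 - 539028/(52 + 62*I*sqrt(2))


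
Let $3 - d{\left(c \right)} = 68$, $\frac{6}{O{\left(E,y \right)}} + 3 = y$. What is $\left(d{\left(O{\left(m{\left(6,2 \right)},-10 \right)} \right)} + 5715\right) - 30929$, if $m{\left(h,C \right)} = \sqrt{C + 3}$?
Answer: $-25279$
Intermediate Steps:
$m{\left(h,C \right)} = \sqrt{3 + C}$
$O{\left(E,y \right)} = \frac{6}{-3 + y}$
$d{\left(c \right)} = -65$ ($d{\left(c \right)} = 3 - 68 = -65$)
$\left(d{\left(O{\left(m{\left(6,2 \right)},-10 \right)} \right)} + 5715\right) - 30929 = \left(-65 + 5715\right) - 30929 = 5650 - 30929 = -25279$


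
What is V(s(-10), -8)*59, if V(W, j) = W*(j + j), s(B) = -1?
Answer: 944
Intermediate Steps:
V(W, j) = 2*W*j (V(W, j) = W*(2*j) = 2*W*j)
V(s(-10), -8)*59 = (2*(-1)*(-8))*59 = 16*59 = 944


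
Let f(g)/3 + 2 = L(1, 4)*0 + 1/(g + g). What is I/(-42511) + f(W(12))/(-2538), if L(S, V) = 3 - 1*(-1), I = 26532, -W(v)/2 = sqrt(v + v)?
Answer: -11180525/17982153 + sqrt(6)/40608 ≈ -0.62170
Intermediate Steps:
W(v) = -2*sqrt(2)*sqrt(v) (W(v) = -2*sqrt(v + v) = -2*sqrt(2)*sqrt(v))
L(S, V) = 4 (L(S, V) = 3 + 1 = 4)
f(g) = -6 + 3/(2*g) (f(g) = -6 + 3*(4*0 + 1/(g + g)) = -6 + 3*(0 + 1/(2*g)) = -6 + 3*(1/(2*g)) = -6 + 3/(2*g))
I/(-42511) + f(W(12))/(-2538) = 26532/(-42511) + (-6 + 3/(2*((-2*sqrt(2)*sqrt(12)))))/(-2538) = 26532*(-1/42511) + (-6 + 3/(2*((-2*sqrt(2)*2*sqrt(3)))))*(-1/2538) = -26532/42511 + (-6 + 3/(2*((-4*sqrt(6)))))*(-1/2538) = -26532/42511 + (-6 + 3*(-sqrt(6)/24)/2)*(-1/2538) = -26532/42511 + (-6 - sqrt(6)/16)*(-1/2538) = -26532/42511 + (1/423 + sqrt(6)/40608) = -11180525/17982153 + sqrt(6)/40608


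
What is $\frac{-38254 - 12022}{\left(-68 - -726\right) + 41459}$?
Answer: $- \frac{50276}{42117} \approx -1.1937$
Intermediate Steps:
$\frac{-38254 - 12022}{\left(-68 - -726\right) + 41459} = - \frac{50276}{\left(-68 + 726\right) + 41459} = - \frac{50276}{658 + 41459} = - \frac{50276}{42117}$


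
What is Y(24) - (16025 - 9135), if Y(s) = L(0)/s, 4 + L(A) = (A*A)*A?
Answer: -41341/6 ≈ -6890.2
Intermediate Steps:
L(A) = -4 + A³ (L(A) = -4 + (A*A)*A = -4 + A²*A = -4 + A³)
Y(s) = -4/s (Y(s) = (-4 + 0³)/s = (-4 + 0)/s = -4/s)
Y(24) - (16025 - 9135) = -4/24 - (16025 - 9135) = -4*1/24 - 1*6890 = -⅙ - 6890 = -41341/6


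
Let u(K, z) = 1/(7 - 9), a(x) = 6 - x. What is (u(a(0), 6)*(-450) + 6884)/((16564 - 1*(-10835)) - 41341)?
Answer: -7109/13942 ≈ -0.50990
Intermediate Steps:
u(K, z) = -½ (u(K, z) = 1/(-2) = -½)
(u(a(0), 6)*(-450) + 6884)/((16564 - 1*(-10835)) - 41341) = (-½*(-450) + 6884)/((16564 - 1*(-10835)) - 41341) = (225 + 6884)/((16564 + 10835) - 41341) = 7109/(27399 - 41341) = 7109/(-13942) = 7109*(-1/13942) = -7109/13942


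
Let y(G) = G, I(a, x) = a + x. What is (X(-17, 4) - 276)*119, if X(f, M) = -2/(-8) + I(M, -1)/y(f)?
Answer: -131341/4 ≈ -32835.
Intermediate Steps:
X(f, M) = ¼ + (-1 + M)/f (X(f, M) = -2/(-8) + (M - 1)/f = -2*(-⅛) + (-1 + M)/f = ¼ + (-1 + M)/f)
(X(-17, 4) - 276)*119 = ((-1 + 4 + (¼)*(-17))/(-17) - 276)*119 = (-(-1 + 4 - 17/4)/17 - 276)*119 = (-1/17*(-5/4) - 276)*119 = (5/68 - 276)*119 = -18763/68*119 = -131341/4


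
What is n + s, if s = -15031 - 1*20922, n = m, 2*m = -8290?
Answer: -40098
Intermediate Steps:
m = -4145 (m = (½)*(-8290) = -4145)
n = -4145
s = -35953 (s = -15031 - 20922 = -35953)
n + s = -4145 - 35953 = -40098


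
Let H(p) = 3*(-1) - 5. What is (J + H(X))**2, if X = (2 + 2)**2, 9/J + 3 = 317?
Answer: 6265009/98596 ≈ 63.542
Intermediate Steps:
J = 9/314 (J = 9/(-3 + 317) = 9/314 ≈ 0.028662)
X = 16 (X = 4**2 = 16)
H(p) = -8 (H(p) = -3 - 5 = -8)
(J + H(X))**2 = (9/314 - 8)**2 = (-2503/314)**2 = 6265009/98596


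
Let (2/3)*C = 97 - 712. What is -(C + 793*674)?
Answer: -1067119/2 ≈ -5.3356e+5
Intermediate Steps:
C = -1845/2 (C = 3*(97 - 712)/2 = (3/2)*(-615) = -1845/2 ≈ -922.50)
-(C + 793*674) = -(-1845/2 + 793*674) = -(-1845/2 + 534482) = -1*1067119/2 = -1067119/2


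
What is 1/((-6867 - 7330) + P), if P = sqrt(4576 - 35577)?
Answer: -14197/201585810 - I*sqrt(31001)/201585810 ≈ -7.0427e-5 - 8.7343e-7*I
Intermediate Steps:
P = I*sqrt(31001) (P = sqrt(-31001) = I*sqrt(31001) ≈ 176.07*I)
1/((-6867 - 7330) + P) = 1/((-6867 - 7330) + I*sqrt(31001)) = 1/(-14197 + I*sqrt(31001))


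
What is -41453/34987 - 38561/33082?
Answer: -2720481853/1157439934 ≈ -2.3504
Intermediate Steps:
-41453/34987 - 38561/33082 = -2720481853/1157439934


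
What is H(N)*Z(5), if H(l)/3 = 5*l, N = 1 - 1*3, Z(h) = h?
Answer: -150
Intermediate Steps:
N = -2 (N = 1 - 3 = -2)
H(l) = 15*l (H(l) = 3*(5*l) = 15*l)
H(N)*Z(5) = (15*(-2))*5 = -30*5 = -150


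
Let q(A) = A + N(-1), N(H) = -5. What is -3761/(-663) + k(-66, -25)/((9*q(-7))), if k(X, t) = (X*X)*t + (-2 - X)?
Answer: 6047038/5967 ≈ 1013.4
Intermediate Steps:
q(A) = -5 + A (q(A) = A - 5 = -5 + A)
k(X, t) = -2 - X + t*X² (k(X, t) = X²*t + (-2 - X) = t*X² + (-2 - X) = -2 - X + t*X²)
-3761/(-663) + k(-66, -25)/((9*q(-7))) = -3761/(-663) + (-2 - 1*(-66) - 25*(-66)²)/((9*(-5 - 7))) = -3761*(-1/663) + (-2 + 66 - 25*4356)/((9*(-12))) = 3761/663 + (-2 + 66 - 108900)/(-108) = 3761/663 - 108836*(-1/108) = 3761/663 + 27209/27 = 6047038/5967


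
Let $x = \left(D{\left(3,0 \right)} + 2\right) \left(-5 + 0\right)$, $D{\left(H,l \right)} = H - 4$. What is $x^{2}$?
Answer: $25$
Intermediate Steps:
$D{\left(H,l \right)} = -4 + H$
$x = -5$ ($x = \left(\left(-4 + 3\right) + 2\right) \left(-5 + 0\right) = \left(-1 + 2\right) \left(-5\right) = 1 \left(-5\right) = -5$)
$x^{2} = \left(-5\right)^{2} = 25$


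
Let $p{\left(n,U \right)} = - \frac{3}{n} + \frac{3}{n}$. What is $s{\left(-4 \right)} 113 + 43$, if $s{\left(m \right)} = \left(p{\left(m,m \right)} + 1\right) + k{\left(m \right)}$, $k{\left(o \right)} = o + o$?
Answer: $-748$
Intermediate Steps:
$k{\left(o \right)} = 2 o$
$p{\left(n,U \right)} = 0$
$s{\left(m \right)} = 1 + 2 m$ ($s{\left(m \right)} = \left(0 + 1\right) + 2 m = 1 + 2 m$)
$s{\left(-4 \right)} 113 + 43 = \left(1 + 2 \left(-4\right)\right) 113 + 43 = \left(1 - 8\right) 113 + 43 = \left(-7\right) 113 + 43 = -791 + 43 = -748$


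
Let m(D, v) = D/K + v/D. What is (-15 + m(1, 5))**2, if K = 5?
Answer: 2401/25 ≈ 96.040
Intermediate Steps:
m(D, v) = D/5 + v/D
(-15 + m(1, 5))**2 = (-15 + ((1/5)*1 + 5/1))**2 = (-15 + (1/5 + 5*1))**2 = (-15 + (1/5 + 5))**2 = (-15 + 26/5)**2 = (-49/5)**2 = 2401/25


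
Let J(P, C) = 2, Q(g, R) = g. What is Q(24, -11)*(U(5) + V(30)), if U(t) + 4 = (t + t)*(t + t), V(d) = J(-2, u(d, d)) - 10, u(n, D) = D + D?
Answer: 2112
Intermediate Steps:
u(n, D) = 2*D
V(d) = -8 (V(d) = 2 - 10 = -8)
U(t) = -4 + 4*t**2 (U(t) = -4 + (t + t)*(t + t) = -4 + (2*t)*(2*t) = -4 + 4*t**2)
Q(24, -11)*(U(5) + V(30)) = 24*((-4 + 4*5**2) - 8) = 24*((-4 + 4*25) - 8) = 24*((-4 + 100) - 8) = 24*(96 - 8) = 24*88 = 2112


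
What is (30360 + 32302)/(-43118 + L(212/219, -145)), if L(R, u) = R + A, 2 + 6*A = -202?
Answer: -6861489/4725038 ≈ -1.4522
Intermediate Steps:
A = -34 (A = -⅓ + (⅙)*(-202) = -⅓ - 101/3 = -34)
L(R, u) = -34 + R (L(R, u) = R - 34 = -34 + R)
(30360 + 32302)/(-43118 + L(212/219, -145)) = (30360 + 32302)/(-43118 + (-34 + 212/219)) = 62662/(-43118 + (-34 + 212*(1/219))) = 62662/(-43118 + (-34 + 212/219)) = 62662/(-43118 - 7234/219) = 62662/(-9450076/219) = 62662*(-219/9450076) = -6861489/4725038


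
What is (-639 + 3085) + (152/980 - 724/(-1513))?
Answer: 906930384/370685 ≈ 2446.6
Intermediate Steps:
(-639 + 3085) + (152/980 - 724/(-1513)) = 2446 + (152*(1/980) - 724*(-1/1513)) = 2446 + (38/245 + 724/1513) = 2446 + 234874/370685 = 906930384/370685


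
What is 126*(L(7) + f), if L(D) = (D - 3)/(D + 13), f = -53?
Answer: -33264/5 ≈ -6652.8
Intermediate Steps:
L(D) = (-3 + D)/(13 + D)
126*(L(7) + f) = 126*((-3 + 7)/(13 + 7) - 53) = 126*(4/20 - 53) = 126*((1/20)*4 - 53) = 126*(⅕ - 53) = 126*(-264/5) = -33264/5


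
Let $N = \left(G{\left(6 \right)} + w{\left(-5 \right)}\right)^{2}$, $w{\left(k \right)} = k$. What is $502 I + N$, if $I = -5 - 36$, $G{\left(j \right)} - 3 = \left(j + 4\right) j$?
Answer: $-17218$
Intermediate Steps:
$G{\left(j \right)} = 3 + j \left(4 + j\right)$ ($G{\left(j \right)} = 3 + \left(j + 4\right) j = 3 + \left(4 + j\right) j = 3 + j \left(4 + j\right)$)
$N = 3364$ ($N = \left(\left(3 + 6^{2} + 4 \cdot 6\right) - 5\right)^{2} = \left(\left(3 + 36 + 24\right) - 5\right)^{2} = \left(63 - 5\right)^{2} = 58^{2} = 3364$)
$I = -41$ ($I = -5 - 36 = -41$)
$502 I + N = 502 \left(-41\right) + 3364 = -20582 + 3364 = -17218$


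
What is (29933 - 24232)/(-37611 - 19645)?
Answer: -5701/57256 ≈ -0.099570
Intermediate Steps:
(29933 - 24232)/(-37611 - 19645) = 5701/(-57256) = 5701*(-1/57256) = -5701/57256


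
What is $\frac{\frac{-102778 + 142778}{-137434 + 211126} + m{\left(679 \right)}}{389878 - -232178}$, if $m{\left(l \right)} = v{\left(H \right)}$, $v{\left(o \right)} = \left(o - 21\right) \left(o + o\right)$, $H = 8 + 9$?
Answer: $- \frac{311941}{1432517211} \approx -0.00021776$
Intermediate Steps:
$H = 17$
$v{\left(o \right)} = 2 o \left(-21 + o\right)$ ($v{\left(o \right)} = \left(-21 + o\right) 2 o = 2 o \left(-21 + o\right)$)
$m{\left(l \right)} = -136$ ($m{\left(l \right)} = 2 \cdot 17 \left(-21 + 17\right) = 2 \cdot 17 \left(-4\right) = -136$)
$\frac{\frac{-102778 + 142778}{-137434 + 211126} + m{\left(679 \right)}}{389878 - -232178} = \frac{\frac{-102778 + 142778}{-137434 + 211126} - 136}{389878 - -232178} = \frac{\frac{40000}{73692} - 136}{389878 + 232178} = \frac{40000 \cdot \frac{1}{73692} - 136}{622056} = \left(\frac{10000}{18423} - 136\right) \frac{1}{622056} = \left(- \frac{2495528}{18423}\right) \frac{1}{622056} = - \frac{311941}{1432517211}$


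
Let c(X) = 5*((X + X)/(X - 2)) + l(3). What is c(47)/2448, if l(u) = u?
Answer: 121/22032 ≈ 0.0054920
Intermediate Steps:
c(X) = 3 + 10*X/(-2 + X) (c(X) = 5*((X + X)/(X - 2)) + 3 = 5*((2*X)/(-2 + X)) + 3 = 5*(2*X/(-2 + X)) + 3 = 10*X/(-2 + X) + 3 = 3 + 10*X/(-2 + X))
c(47)/2448 = ((-6 + 13*47)/(-2 + 47))/2448 = ((-6 + 611)/45)*(1/2448) = ((1/45)*605)*(1/2448) = (121/9)*(1/2448) = 121/22032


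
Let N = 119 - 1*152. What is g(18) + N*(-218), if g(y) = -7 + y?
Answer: 7205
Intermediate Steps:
N = -33 (N = 119 - 152 = -33)
g(18) + N*(-218) = (-7 + 18) - 33*(-218) = 11 + 7194 = 7205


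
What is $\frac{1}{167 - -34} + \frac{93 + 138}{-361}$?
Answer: $- \frac{46070}{72561} \approx -0.63491$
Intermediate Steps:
$\frac{1}{167 - -34} + \frac{93 + 138}{-361} = \frac{1}{167 + 34} - \frac{231}{361} = \frac{1}{201} - \frac{231}{361} = - \frac{46070}{72561}$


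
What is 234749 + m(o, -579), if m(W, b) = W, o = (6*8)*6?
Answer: 235037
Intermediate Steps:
o = 288 (o = 48*6 = 288)
234749 + m(o, -579) = 234749 + 288 = 235037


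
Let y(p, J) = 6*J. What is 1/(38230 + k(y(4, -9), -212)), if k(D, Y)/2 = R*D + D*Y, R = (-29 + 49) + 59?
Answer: 1/52594 ≈ 1.9014e-5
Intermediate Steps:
R = 79 (R = 20 + 59 = 79)
k(D, Y) = 158*D + 2*D*Y (k(D, Y) = 2*(79*D + D*Y) = 158*D + 2*D*Y)
1/(38230 + k(y(4, -9), -212)) = 1/(38230 + 2*(6*(-9))*(79 - 212)) = 1/(38230 + 2*(-54)*(-133)) = 1/(38230 + 14364) = 1/52594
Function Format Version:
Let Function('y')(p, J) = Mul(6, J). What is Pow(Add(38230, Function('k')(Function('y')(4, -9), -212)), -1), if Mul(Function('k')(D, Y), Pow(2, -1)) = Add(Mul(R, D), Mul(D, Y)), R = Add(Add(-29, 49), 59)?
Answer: Rational(1, 52594) ≈ 1.9014e-5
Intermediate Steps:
R = 79 (R = Add(20, 59) = 79)
Function('k')(D, Y) = Add(Mul(158, D), Mul(2, D, Y)) (Function('k')(D, Y) = Mul(2, Add(Mul(79, D), Mul(D, Y))) = Add(Mul(158, D), Mul(2, D, Y)))
Pow(Add(38230, Function('k')(Function('y')(4, -9), -212)), -1) = Pow(Add(38230, Mul(2, Mul(6, -9), Add(79, -212))), -1) = Pow(Add(38230, Mul(2, -54, -133)), -1) = Pow(Add(38230, 14364), -1) = Pow(52594, -1) = Rational(1, 52594)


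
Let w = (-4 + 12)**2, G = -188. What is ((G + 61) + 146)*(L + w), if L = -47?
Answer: 323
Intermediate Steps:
w = 64 (w = 8**2 = 64)
((G + 61) + 146)*(L + w) = ((-188 + 61) + 146)*(-47 + 64) = (-127 + 146)*17 = 19*17 = 323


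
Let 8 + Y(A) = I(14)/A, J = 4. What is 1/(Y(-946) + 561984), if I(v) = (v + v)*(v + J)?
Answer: 473/265814396 ≈ 1.7794e-6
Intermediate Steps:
I(v) = 2*v*(4 + v) (I(v) = (v + v)*(v + 4) = (2*v)*(4 + v) = 2*v*(4 + v))
Y(A) = -8 + 504/A (Y(A) = -8 + (2*14*(4 + 14))/A = -8 + (2*14*18)/A = -8 + 504/A)
1/(Y(-946) + 561984) = 1/((-8 + 504/(-946)) + 561984) = 1/((-8 + 504*(-1/946)) + 561984) = 1/((-8 - 252/473) + 561984) = 1/(-4036/473 + 561984) = 1/(265814396/473) = 473/265814396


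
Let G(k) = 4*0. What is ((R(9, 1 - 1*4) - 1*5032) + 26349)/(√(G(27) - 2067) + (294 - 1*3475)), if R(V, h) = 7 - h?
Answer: -67841187/10120828 - 21327*I*√2067/10120828 ≈ -6.7031 - 0.095804*I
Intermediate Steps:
G(k) = 0
((R(9, 1 - 1*4) - 1*5032) + 26349)/(√(G(27) - 2067) + (294 - 1*3475)) = (((7 - (1 - 1*4)) - 1*5032) + 26349)/(√(0 - 2067) + (294 - 1*3475)) = (((7 - (1 - 4)) - 5032) + 26349)/(√(-2067) + (294 - 3475)) = (((7 - 1*(-3)) - 5032) + 26349)/(I*√2067 - 3181) = (((7 + 3) - 5032) + 26349)/(-3181 + I*√2067) = ((10 - 5032) + 26349)/(-3181 + I*√2067) = (-5022 + 26349)/(-3181 + I*√2067) = 21327/(-3181 + I*√2067)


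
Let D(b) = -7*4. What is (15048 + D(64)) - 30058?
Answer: -15038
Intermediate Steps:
D(b) = -28
(15048 + D(64)) - 30058 = (15048 - 28) - 30058 = 15020 - 30058 = -15038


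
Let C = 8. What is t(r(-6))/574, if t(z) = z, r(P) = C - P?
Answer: 1/41 ≈ 0.024390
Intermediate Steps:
r(P) = 8 - P
t(r(-6))/574 = (8 - 1*(-6))/574 = (8 + 6)*(1/574) = 14*(1/574) = 1/41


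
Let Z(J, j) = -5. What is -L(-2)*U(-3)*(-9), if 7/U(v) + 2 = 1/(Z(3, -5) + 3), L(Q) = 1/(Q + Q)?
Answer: 63/10 ≈ 6.3000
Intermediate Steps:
L(Q) = 1/(2*Q)
U(v) = -14/5 (U(v) = 7/(-2 + 1/(-5 + 3)) = 7/(-2 + 1/(-2)) = 7/(-2 - ½) = 7/(-5/2) = 7*(-⅖) = -14/5)
-L(-2)*U(-3)*(-9) = -((½)/(-2))*(-14/5)*(-9) = -((½)*(-½))*(-14/5)*(-9) = -(-¼*(-14/5))*(-9) = -7*(-9)/10 = -1*(-63/10) = 63/10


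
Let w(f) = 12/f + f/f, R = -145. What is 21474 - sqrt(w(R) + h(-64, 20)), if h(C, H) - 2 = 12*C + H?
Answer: 21474 - I*sqrt(15665365)/145 ≈ 21474.0 - 27.296*I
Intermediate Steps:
h(C, H) = 2 + H + 12*C (h(C, H) = 2 + (12*C + H) = 2 + (H + 12*C) = 2 + H + 12*C)
w(f) = 1 + 12/f (w(f) = 12/f + 1 = 1 + 12/f)
21474 - sqrt(w(R) + h(-64, 20)) = 21474 - sqrt((12 - 145)/(-145) + (2 + 20 + 12*(-64))) = 21474 - sqrt(-1/145*(-133) + (2 + 20 - 768)) = 21474 - sqrt(133/145 - 746) = 21474 - sqrt(-108037/145) = 21474 - I*sqrt(15665365)/145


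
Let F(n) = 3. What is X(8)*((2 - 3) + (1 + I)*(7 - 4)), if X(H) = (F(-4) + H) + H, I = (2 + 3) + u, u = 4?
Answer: 551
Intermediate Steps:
I = 9 (I = (2 + 3) + 4 = 5 + 4 = 9)
X(H) = 3 + 2*H (X(H) = (3 + H) + H = 3 + 2*H)
X(8)*((2 - 3) + (1 + I)*(7 - 4)) = (3 + 2*8)*((2 - 3) + (1 + 9)*(7 - 4)) = (3 + 16)*(-1 + 10*3) = 19*(-1 + 30) = 19*29 = 551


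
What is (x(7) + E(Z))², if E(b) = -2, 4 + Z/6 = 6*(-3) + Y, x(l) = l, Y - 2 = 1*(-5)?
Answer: 25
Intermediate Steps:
Y = -3 (Y = 2 + 1*(-5) = 2 - 5 = -3)
Z = -150 (Z = -24 + 6*(6*(-3) - 3) = -24 + 6*(-18 - 3) = -24 + 6*(-21) = -24 - 126 = -150)
(x(7) + E(Z))² = (7 - 2)² = 5² = 25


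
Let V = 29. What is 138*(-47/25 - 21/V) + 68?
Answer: -211244/725 ≈ -291.37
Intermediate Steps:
138*(-47/25 - 21/V) + 68 = 138*(-47/25 - 21/29) + 68 = 138*(-1888/725) + 68 = -260544/725 + 68 = -211244/725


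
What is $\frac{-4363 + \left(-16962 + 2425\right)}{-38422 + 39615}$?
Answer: $- \frac{18900}{1193} \approx -15.842$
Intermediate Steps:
$\frac{-4363 + \left(-16962 + 2425\right)}{-38422 + 39615} = \frac{-4363 - 14537}{1193} = \left(-18900\right) \frac{1}{1193} = - \frac{18900}{1193}$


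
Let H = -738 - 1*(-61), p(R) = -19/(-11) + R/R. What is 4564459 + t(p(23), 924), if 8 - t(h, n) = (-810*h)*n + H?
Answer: 6606344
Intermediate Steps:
p(R) = 30/11 (p(R) = -19*(-1/11) + 1 = 19/11 + 1 = 30/11)
H = -677 (H = -738 + 61 = -677)
t(h, n) = 685 + 810*h*n (t(h, n) = 8 - ((-810*h)*n - 677) = 8 - (-810*h*n - 677) = 8 - (-677 - 810*h*n) = 8 + (677 + 810*h*n) = 685 + 810*h*n)
4564459 + t(p(23), 924) = 4564459 + (685 + 810*(30/11)*924) = 4564459 + (685 + 2041200) = 4564459 + 2041885 = 6606344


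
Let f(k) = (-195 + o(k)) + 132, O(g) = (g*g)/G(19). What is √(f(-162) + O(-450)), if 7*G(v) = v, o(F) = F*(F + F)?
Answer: 15*√203813/19 ≈ 356.41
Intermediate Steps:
o(F) = 2*F² (o(F) = F*(2*F) = 2*F²)
G(v) = v/7
O(g) = 7*g²/19 (O(g) = (g*g)/(((⅐)*19)) = g²/(19/7) = g²*(7/19) = 7*g²/19)
f(k) = -63 + 2*k² (f(k) = (-195 + 2*k²) + 132 = -63 + 2*k²)
√(f(-162) + O(-450)) = √((-63 + 2*(-162)²) + (7/19)*(-450)²) = √((-63 + 2*26244) + (7/19)*202500) = √((-63 + 52488) + 1417500/19) = √(52425 + 1417500/19) = √(2413575/19) = 15*√203813/19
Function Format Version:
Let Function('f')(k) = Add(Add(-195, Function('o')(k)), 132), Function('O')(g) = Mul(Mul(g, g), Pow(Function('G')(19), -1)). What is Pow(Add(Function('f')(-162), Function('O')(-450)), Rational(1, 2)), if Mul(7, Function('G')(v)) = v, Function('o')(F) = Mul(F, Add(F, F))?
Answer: Mul(Rational(15, 19), Pow(203813, Rational(1, 2))) ≈ 356.41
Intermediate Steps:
Function('o')(F) = Mul(2, Pow(F, 2)) (Function('o')(F) = Mul(F, Mul(2, F)) = Mul(2, Pow(F, 2)))
Function('G')(v) = Mul(Rational(1, 7), v)
Function('O')(g) = Mul(Rational(7, 19), Pow(g, 2)) (Function('O')(g) = Mul(Mul(g, g), Pow(Mul(Rational(1, 7), 19), -1)) = Mul(Pow(g, 2), Pow(Rational(19, 7), -1)) = Mul(Pow(g, 2), Rational(7, 19)) = Mul(Rational(7, 19), Pow(g, 2)))
Function('f')(k) = Add(-63, Mul(2, Pow(k, 2))) (Function('f')(k) = Add(Add(-195, Mul(2, Pow(k, 2))), 132) = Add(-63, Mul(2, Pow(k, 2))))
Pow(Add(Function('f')(-162), Function('O')(-450)), Rational(1, 2)) = Pow(Add(Add(-63, Mul(2, Pow(-162, 2))), Mul(Rational(7, 19), Pow(-450, 2))), Rational(1, 2)) = Pow(Add(Add(-63, Mul(2, 26244)), Mul(Rational(7, 19), 202500)), Rational(1, 2)) = Pow(Add(Add(-63, 52488), Rational(1417500, 19)), Rational(1, 2)) = Pow(Add(52425, Rational(1417500, 19)), Rational(1, 2)) = Pow(Rational(2413575, 19), Rational(1, 2)) = Mul(Rational(15, 19), Pow(203813, Rational(1, 2)))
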